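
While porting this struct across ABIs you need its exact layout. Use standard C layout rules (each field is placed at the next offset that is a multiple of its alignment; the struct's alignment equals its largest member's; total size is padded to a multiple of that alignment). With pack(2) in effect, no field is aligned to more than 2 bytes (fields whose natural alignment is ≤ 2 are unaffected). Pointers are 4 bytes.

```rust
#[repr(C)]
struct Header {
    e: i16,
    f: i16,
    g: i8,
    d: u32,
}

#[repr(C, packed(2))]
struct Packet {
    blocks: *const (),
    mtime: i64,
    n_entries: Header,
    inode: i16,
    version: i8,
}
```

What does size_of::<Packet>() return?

Header: 0..2  e  (2B, 2-aligned); 2..4  f  (2B, 2-aligned); 4..5  g  (1B, 1-aligned); 5..8  -- padding (3B); 8..12  d  (4B, 4-aligned); sizeof = 12, alignof = 4
0..4  blocks  (4B, 2-aligned)
4..12  mtime  (8B, 2-aligned)
12..24  n_entries  (12B, 2-aligned)
24..26  inode  (2B, 2-aligned)
26..27  version  (1B, 1-aligned)
27..28  -- tail padding (1B)
sizeof = 28, alignof = 2

28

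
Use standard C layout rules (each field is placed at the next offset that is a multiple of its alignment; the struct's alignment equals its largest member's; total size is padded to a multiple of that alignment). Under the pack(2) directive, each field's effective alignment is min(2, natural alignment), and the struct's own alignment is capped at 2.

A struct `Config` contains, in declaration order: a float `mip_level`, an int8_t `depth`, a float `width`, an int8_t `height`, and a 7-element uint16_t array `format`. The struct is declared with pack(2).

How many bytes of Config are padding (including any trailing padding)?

mip_level at 0 (size 4, align 2) → ends 4
depth at 4 (size 1, align 1) → ends 5
pad 1 to align 2 for width
width at 6 (size 4, align 2) → ends 10
height at 10 (size 1, align 1) → ends 11
pad 1 to align 2 for format
format at 12 (size 14, align 2) → ends 26
total 26 bytes, alignment 2
data bytes 24, size 26 → padding 2

2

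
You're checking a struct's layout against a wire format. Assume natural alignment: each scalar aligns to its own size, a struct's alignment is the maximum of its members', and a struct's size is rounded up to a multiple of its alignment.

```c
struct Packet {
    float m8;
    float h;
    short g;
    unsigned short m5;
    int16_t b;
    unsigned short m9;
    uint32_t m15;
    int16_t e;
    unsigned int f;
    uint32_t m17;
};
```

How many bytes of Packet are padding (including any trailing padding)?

2

m8 at 0 (size 4, align 4) → ends 4
h at 4 (size 4, align 4) → ends 8
g at 8 (size 2, align 2) → ends 10
m5 at 10 (size 2, align 2) → ends 12
b at 12 (size 2, align 2) → ends 14
m9 at 14 (size 2, align 2) → ends 16
m15 at 16 (size 4, align 4) → ends 20
e at 20 (size 2, align 2) → ends 22
pad 2 to align 4 for f
f at 24 (size 4, align 4) → ends 28
m17 at 28 (size 4, align 4) → ends 32
total 32 bytes, alignment 4
data bytes 30, size 32 → padding 2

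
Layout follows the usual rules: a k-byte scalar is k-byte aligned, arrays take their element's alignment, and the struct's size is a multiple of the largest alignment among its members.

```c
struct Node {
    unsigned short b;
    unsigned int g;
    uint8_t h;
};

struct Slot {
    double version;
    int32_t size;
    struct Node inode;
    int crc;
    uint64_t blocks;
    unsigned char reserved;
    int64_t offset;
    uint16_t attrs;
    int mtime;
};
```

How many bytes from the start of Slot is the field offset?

Node: @0: b [2B, align 2] → 2; +2 pad (align 4); @4: g [4B, align 4] → 8; @8: h [1B, align 1] → 9; +3 tail pad (align 4); size 12, align 4
@0: version [8B, align 8] → 8
@8: size [4B, align 4] → 12
@12: inode [12B, align 4] → 24
@24: crc [4B, align 4] → 28
+4 pad (align 8)
@32: blocks [8B, align 8] → 40
@40: reserved [1B, align 1] → 41
+7 pad (align 8)
@48: offset [8B, align 8] → 56

48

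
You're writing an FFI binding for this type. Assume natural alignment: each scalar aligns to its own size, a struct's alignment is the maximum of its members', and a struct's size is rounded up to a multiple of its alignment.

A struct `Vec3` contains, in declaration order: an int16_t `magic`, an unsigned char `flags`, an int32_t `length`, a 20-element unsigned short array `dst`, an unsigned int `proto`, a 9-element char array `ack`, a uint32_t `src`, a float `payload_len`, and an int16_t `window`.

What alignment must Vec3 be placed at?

4

member alignments: magic=2, flags=1, length=4, dst=2, proto=4, ack=1, src=4, payload_len=4, window=2
max = 4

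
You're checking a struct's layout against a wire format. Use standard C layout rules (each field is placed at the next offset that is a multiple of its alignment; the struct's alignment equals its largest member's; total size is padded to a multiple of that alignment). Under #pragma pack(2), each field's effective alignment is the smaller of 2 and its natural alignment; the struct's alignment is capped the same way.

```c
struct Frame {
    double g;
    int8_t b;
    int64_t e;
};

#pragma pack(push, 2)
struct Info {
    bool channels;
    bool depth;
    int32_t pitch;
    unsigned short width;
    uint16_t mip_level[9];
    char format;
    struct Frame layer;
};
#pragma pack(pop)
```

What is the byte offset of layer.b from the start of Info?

36

Frame: g at 0 (size 8, align 8) → ends 8; b at 8 (size 1, align 1) → ends 9; pad 7 to align 8 for e; e at 16 (size 8, align 8) → ends 24; total 24 bytes, alignment 8
channels at 0 (size 1, align 1) → ends 1
depth at 1 (size 1, align 1) → ends 2
pitch at 2 (size 4, align 2) → ends 6
width at 6 (size 2, align 2) → ends 8
mip_level at 8 (size 18, align 2) → ends 26
format at 26 (size 1, align 1) → ends 27
pad 1 to align 2 for layer
layer at 28 (size 24, align 2) → ends 52
within Frame: b at 8
28 + 8 = 36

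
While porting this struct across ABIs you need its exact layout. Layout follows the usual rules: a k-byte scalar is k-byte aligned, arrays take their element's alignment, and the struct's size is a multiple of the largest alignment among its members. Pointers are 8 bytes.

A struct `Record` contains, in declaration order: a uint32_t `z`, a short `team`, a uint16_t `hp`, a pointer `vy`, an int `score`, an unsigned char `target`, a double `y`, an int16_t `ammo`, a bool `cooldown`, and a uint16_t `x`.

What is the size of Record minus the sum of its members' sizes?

6

0..4  z  (4B, 4-aligned)
4..6  team  (2B, 2-aligned)
6..8  hp  (2B, 2-aligned)
8..16  vy  (8B, 8-aligned)
16..20  score  (4B, 4-aligned)
20..21  target  (1B, 1-aligned)
21..24  -- padding (3B)
24..32  y  (8B, 8-aligned)
32..34  ammo  (2B, 2-aligned)
34..35  cooldown  (1B, 1-aligned)
35..36  -- padding (1B)
36..38  x  (2B, 2-aligned)
38..40  -- tail padding (2B)
sizeof = 40, alignof = 8
data bytes 34, size 40 → padding 6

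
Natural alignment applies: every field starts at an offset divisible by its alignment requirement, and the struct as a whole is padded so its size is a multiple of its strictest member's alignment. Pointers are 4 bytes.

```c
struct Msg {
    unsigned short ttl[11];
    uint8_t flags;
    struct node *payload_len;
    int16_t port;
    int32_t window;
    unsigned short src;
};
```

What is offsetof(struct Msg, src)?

36

0..22  ttl  (22B, 2-aligned)
22..23  flags  (1B, 1-aligned)
23..24  -- padding (1B)
24..28  payload_len  (4B, 4-aligned)
28..30  port  (2B, 2-aligned)
30..32  -- padding (2B)
32..36  window  (4B, 4-aligned)
36..38  src  (2B, 2-aligned)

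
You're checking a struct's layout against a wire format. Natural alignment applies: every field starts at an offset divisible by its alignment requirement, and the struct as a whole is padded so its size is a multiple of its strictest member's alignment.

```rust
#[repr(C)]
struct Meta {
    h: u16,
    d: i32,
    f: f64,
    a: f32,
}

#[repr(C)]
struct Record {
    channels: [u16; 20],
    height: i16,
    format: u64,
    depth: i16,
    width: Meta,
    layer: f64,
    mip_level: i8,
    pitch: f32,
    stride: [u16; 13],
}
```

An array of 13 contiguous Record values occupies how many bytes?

1768

Meta: 0..2  h  (2B, 2-aligned); 2..4  -- padding (2B); 4..8  d  (4B, 4-aligned); 8..16  f  (8B, 8-aligned); 16..20  a  (4B, 4-aligned); 20..24  -- tail padding (4B); sizeof = 24, alignof = 8
0..40  channels  (40B, 2-aligned)
40..42  height  (2B, 2-aligned)
42..48  -- padding (6B)
48..56  format  (8B, 8-aligned)
56..58  depth  (2B, 2-aligned)
58..64  -- padding (6B)
64..88  width  (24B, 8-aligned)
88..96  layer  (8B, 8-aligned)
96..97  mip_level  (1B, 1-aligned)
97..100  -- padding (3B)
100..104  pitch  (4B, 4-aligned)
104..130  stride  (26B, 2-aligned)
130..136  -- tail padding (6B)
sizeof = 136, alignof = 8
array of 13: 13 × 136 = 1768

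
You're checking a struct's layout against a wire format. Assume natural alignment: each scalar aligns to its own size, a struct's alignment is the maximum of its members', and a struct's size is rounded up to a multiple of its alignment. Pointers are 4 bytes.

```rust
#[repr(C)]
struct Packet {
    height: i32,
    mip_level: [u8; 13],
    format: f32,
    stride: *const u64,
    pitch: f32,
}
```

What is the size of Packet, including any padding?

height at 0 (size 4, align 4) → ends 4
mip_level at 4 (size 13, align 1) → ends 17
pad 3 to align 4 for format
format at 20 (size 4, align 4) → ends 24
stride at 24 (size 4, align 4) → ends 28
pitch at 28 (size 4, align 4) → ends 32
total 32 bytes, alignment 4

32 bytes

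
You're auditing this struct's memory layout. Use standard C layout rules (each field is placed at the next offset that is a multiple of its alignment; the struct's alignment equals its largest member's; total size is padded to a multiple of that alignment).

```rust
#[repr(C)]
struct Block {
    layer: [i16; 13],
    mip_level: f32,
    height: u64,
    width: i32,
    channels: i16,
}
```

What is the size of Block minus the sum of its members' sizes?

@0: layer [26B, align 2] → 26
+2 pad (align 4)
@28: mip_level [4B, align 4] → 32
@32: height [8B, align 8] → 40
@40: width [4B, align 4] → 44
@44: channels [2B, align 2] → 46
+2 tail pad (align 8)
size 48, align 8
data bytes 44, size 48 → padding 4

4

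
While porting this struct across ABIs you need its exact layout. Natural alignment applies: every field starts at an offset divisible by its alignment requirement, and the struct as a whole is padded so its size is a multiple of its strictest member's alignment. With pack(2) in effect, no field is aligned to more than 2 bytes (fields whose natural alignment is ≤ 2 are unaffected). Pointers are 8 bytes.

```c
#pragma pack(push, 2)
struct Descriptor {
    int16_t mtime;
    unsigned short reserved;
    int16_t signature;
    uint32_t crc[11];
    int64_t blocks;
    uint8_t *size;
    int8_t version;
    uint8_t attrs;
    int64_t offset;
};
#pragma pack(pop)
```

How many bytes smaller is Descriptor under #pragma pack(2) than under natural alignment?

12

natural layout:
  0..2  mtime  (2B, 2-aligned)
  2..4  reserved  (2B, 2-aligned)
  4..6  signature  (2B, 2-aligned)
  6..8  -- padding (2B)
  8..52  crc  (44B, 4-aligned)
  52..56  -- padding (4B)
  56..64  blocks  (8B, 8-aligned)
  64..72  size  (8B, 8-aligned)
  72..73  version  (1B, 1-aligned)
  73..74  attrs  (1B, 1-aligned)
  74..80  -- padding (6B)
  80..88  offset  (8B, 8-aligned)
  sizeof = 88, alignof = 8
packed(2) layout:
  0..2  mtime  (2B, 2-aligned)
  2..4  reserved  (2B, 2-aligned)
  4..6  signature  (2B, 2-aligned)
  6..50  crc  (44B, 2-aligned)
  50..58  blocks  (8B, 2-aligned)
  58..66  size  (8B, 2-aligned)
  66..67  version  (1B, 1-aligned)
  67..68  attrs  (1B, 1-aligned)
  68..76  offset  (8B, 2-aligned)
  sizeof = 76, alignof = 2
88 − 76 = 12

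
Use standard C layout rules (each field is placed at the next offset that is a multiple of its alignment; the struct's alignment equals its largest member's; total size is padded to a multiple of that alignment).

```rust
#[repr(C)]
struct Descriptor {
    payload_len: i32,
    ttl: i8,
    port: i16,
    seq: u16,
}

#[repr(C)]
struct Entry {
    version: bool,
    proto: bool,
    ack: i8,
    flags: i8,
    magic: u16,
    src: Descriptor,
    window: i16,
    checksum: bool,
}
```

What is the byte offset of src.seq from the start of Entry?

16

Descriptor: 0..4  payload_len  (4B, 4-aligned); 4..5  ttl  (1B, 1-aligned); 5..6  -- padding (1B); 6..8  port  (2B, 2-aligned); 8..10  seq  (2B, 2-aligned); 10..12  -- tail padding (2B); sizeof = 12, alignof = 4
0..1  version  (1B, 1-aligned)
1..2  proto  (1B, 1-aligned)
2..3  ack  (1B, 1-aligned)
3..4  flags  (1B, 1-aligned)
4..6  magic  (2B, 2-aligned)
6..8  -- padding (2B)
8..20  src  (12B, 4-aligned)
within Descriptor: seq at 8
8 + 8 = 16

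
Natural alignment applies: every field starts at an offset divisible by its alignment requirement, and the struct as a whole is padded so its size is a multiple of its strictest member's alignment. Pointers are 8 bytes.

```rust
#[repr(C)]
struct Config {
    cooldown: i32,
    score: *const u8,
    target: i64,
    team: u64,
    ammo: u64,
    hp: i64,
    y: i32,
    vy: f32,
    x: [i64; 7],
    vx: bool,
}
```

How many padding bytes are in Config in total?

cooldown at 0 (size 4, align 4) → ends 4
pad 4 to align 8 for score
score at 8 (size 8, align 8) → ends 16
target at 16 (size 8, align 8) → ends 24
team at 24 (size 8, align 8) → ends 32
ammo at 32 (size 8, align 8) → ends 40
hp at 40 (size 8, align 8) → ends 48
y at 48 (size 4, align 4) → ends 52
vy at 52 (size 4, align 4) → ends 56
x at 56 (size 56, align 8) → ends 112
vx at 112 (size 1, align 1) → ends 113
tail pad 7 to reach multiple of 8
total 120 bytes, alignment 8
data bytes 109, size 120 → padding 11

11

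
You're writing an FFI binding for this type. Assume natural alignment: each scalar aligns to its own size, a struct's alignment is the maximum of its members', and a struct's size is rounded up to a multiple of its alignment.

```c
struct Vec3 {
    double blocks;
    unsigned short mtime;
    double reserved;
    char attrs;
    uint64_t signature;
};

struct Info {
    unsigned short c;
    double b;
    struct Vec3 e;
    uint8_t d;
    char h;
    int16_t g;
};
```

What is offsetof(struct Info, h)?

57

Vec3: @0: blocks [8B, align 8] → 8; @8: mtime [2B, align 2] → 10; +6 pad (align 8); @16: reserved [8B, align 8] → 24; @24: attrs [1B, align 1] → 25; +7 pad (align 8); @32: signature [8B, align 8] → 40; size 40, align 8
@0: c [2B, align 2] → 2
+6 pad (align 8)
@8: b [8B, align 8] → 16
@16: e [40B, align 8] → 56
@56: d [1B, align 1] → 57
@57: h [1B, align 1] → 58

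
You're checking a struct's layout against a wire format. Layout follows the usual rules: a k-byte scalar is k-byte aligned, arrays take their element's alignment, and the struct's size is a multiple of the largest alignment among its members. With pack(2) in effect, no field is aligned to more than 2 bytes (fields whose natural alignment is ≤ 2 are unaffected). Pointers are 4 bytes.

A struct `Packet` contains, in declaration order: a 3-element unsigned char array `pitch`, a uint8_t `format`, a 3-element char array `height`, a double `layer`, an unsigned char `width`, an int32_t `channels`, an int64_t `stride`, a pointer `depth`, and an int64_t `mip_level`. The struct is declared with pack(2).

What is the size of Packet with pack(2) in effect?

42

pitch at 0 (size 3, align 1) → ends 3
format at 3 (size 1, align 1) → ends 4
height at 4 (size 3, align 1) → ends 7
pad 1 to align 2 for layer
layer at 8 (size 8, align 2) → ends 16
width at 16 (size 1, align 1) → ends 17
pad 1 to align 2 for channels
channels at 18 (size 4, align 2) → ends 22
stride at 22 (size 8, align 2) → ends 30
depth at 30 (size 4, align 2) → ends 34
mip_level at 34 (size 8, align 2) → ends 42
total 42 bytes, alignment 2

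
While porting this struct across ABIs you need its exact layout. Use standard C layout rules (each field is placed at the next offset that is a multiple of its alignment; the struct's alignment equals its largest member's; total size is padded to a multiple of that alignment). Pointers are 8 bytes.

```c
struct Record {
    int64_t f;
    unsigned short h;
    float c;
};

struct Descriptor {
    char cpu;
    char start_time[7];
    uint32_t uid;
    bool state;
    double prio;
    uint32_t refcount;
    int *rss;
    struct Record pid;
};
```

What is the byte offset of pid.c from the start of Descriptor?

52

Record: f at 0 (size 8, align 8) → ends 8; h at 8 (size 2, align 2) → ends 10; pad 2 to align 4 for c; c at 12 (size 4, align 4) → ends 16; total 16 bytes, alignment 8
cpu at 0 (size 1, align 1) → ends 1
start_time at 1 (size 7, align 1) → ends 8
uid at 8 (size 4, align 4) → ends 12
state at 12 (size 1, align 1) → ends 13
pad 3 to align 8 for prio
prio at 16 (size 8, align 8) → ends 24
refcount at 24 (size 4, align 4) → ends 28
pad 4 to align 8 for rss
rss at 32 (size 8, align 8) → ends 40
pid at 40 (size 16, align 8) → ends 56
within Record: c at 12
40 + 12 = 52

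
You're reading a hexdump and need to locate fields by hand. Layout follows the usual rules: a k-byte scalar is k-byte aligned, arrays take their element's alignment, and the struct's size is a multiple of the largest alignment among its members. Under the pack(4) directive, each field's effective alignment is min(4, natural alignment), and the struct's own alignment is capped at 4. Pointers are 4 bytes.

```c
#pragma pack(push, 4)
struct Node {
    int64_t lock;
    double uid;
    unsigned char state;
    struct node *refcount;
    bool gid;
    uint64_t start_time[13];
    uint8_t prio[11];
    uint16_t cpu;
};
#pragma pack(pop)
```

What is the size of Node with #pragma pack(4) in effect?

0..8  lock  (8B, 4-aligned)
8..16  uid  (8B, 4-aligned)
16..17  state  (1B, 1-aligned)
17..20  -- padding (3B)
20..24  refcount  (4B, 4-aligned)
24..25  gid  (1B, 1-aligned)
25..28  -- padding (3B)
28..132  start_time  (104B, 4-aligned)
132..143  prio  (11B, 1-aligned)
143..144  -- padding (1B)
144..146  cpu  (2B, 2-aligned)
146..148  -- tail padding (2B)
sizeof = 148, alignof = 4

148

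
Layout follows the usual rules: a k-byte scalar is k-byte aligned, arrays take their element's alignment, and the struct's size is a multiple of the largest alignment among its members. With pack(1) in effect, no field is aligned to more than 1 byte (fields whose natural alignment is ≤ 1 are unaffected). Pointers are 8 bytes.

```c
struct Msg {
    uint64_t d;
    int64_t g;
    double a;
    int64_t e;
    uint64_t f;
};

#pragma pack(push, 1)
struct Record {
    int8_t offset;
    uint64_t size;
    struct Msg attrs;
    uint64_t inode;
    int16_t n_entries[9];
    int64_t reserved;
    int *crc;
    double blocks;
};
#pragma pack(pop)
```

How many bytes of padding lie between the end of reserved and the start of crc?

0

Msg: 0..8  d  (8B, 8-aligned); 8..16  g  (8B, 8-aligned); 16..24  a  (8B, 8-aligned); 24..32  e  (8B, 8-aligned); 32..40  f  (8B, 8-aligned); sizeof = 40, alignof = 8
0..1  offset  (1B, 1-aligned)
1..9  size  (8B, 1-aligned)
9..49  attrs  (40B, 1-aligned)
49..57  inode  (8B, 1-aligned)
57..75  n_entries  (18B, 1-aligned)
75..83  reserved  (8B, 1-aligned)
83..91  crc  (8B, 1-aligned)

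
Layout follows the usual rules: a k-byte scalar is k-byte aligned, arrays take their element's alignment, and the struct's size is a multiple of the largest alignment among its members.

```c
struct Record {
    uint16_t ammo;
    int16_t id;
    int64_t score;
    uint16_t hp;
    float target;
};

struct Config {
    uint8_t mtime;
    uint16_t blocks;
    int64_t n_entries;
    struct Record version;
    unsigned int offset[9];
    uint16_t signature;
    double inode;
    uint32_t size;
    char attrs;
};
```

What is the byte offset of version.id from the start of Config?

18

Record: @0: ammo [2B, align 2] → 2; @2: id [2B, align 2] → 4; +4 pad (align 8); @8: score [8B, align 8] → 16; @16: hp [2B, align 2] → 18; +2 pad (align 4); @20: target [4B, align 4] → 24; size 24, align 8
@0: mtime [1B, align 1] → 1
+1 pad (align 2)
@2: blocks [2B, align 2] → 4
+4 pad (align 8)
@8: n_entries [8B, align 8] → 16
@16: version [24B, align 8] → 40
within Record: id at 2
16 + 2 = 18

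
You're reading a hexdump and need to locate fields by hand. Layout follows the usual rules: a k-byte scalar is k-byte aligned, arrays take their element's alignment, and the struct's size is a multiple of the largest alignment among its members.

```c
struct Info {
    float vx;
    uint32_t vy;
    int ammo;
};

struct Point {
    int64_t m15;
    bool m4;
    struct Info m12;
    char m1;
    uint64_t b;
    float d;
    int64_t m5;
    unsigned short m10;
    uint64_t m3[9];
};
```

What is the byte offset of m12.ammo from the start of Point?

Info: vx at 0 (size 4, align 4) → ends 4; vy at 4 (size 4, align 4) → ends 8; ammo at 8 (size 4, align 4) → ends 12; total 12 bytes, alignment 4
m15 at 0 (size 8, align 8) → ends 8
m4 at 8 (size 1, align 1) → ends 9
pad 3 to align 4 for m12
m12 at 12 (size 12, align 4) → ends 24
within Info: ammo at 8
12 + 8 = 20

20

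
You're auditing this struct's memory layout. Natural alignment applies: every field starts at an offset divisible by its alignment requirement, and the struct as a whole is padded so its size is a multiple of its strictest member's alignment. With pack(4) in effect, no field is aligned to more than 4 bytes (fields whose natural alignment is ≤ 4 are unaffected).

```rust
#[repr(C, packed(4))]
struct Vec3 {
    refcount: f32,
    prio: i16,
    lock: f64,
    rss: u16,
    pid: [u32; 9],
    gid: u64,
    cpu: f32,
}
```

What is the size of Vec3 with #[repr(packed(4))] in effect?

@0: refcount [4B, align 4] → 4
@4: prio [2B, align 2] → 6
+2 pad (align 4)
@8: lock [8B, align 4] → 16
@16: rss [2B, align 2] → 18
+2 pad (align 4)
@20: pid [36B, align 4] → 56
@56: gid [8B, align 4] → 64
@64: cpu [4B, align 4] → 68
size 68, align 4

68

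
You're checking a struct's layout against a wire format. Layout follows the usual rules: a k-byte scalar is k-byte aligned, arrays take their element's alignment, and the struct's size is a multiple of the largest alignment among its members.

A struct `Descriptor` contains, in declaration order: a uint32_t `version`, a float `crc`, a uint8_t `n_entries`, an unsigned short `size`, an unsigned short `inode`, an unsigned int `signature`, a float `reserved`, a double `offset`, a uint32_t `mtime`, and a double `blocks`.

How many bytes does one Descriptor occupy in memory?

version at 0 (size 4, align 4) → ends 4
crc at 4 (size 4, align 4) → ends 8
n_entries at 8 (size 1, align 1) → ends 9
pad 1 to align 2 for size
size at 10 (size 2, align 2) → ends 12
inode at 12 (size 2, align 2) → ends 14
pad 2 to align 4 for signature
signature at 16 (size 4, align 4) → ends 20
reserved at 20 (size 4, align 4) → ends 24
offset at 24 (size 8, align 8) → ends 32
mtime at 32 (size 4, align 4) → ends 36
pad 4 to align 8 for blocks
blocks at 40 (size 8, align 8) → ends 48
total 48 bytes, alignment 8

48 bytes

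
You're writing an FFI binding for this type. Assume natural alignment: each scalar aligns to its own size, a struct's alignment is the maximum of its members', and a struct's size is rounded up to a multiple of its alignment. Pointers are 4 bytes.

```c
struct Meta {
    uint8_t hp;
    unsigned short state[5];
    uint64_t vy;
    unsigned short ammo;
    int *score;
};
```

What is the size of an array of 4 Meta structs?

0..1  hp  (1B, 1-aligned)
1..2  -- padding (1B)
2..12  state  (10B, 2-aligned)
12..16  -- padding (4B)
16..24  vy  (8B, 8-aligned)
24..26  ammo  (2B, 2-aligned)
26..28  -- padding (2B)
28..32  score  (4B, 4-aligned)
sizeof = 32, alignof = 8
array of 4: 4 × 32 = 128

128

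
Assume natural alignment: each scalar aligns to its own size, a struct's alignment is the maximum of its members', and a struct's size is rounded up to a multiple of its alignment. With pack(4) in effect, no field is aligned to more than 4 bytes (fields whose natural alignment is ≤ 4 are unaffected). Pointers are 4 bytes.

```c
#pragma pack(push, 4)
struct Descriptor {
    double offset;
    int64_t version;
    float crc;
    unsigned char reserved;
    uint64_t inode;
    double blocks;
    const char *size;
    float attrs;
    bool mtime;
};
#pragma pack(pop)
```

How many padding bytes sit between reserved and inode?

3

offset at 0 (size 8, align 4) → ends 8
version at 8 (size 8, align 4) → ends 16
crc at 16 (size 4, align 4) → ends 20
reserved at 20 (size 1, align 1) → ends 21
pad 3 to align 4 for inode
inode at 24 (size 8, align 4) → ends 32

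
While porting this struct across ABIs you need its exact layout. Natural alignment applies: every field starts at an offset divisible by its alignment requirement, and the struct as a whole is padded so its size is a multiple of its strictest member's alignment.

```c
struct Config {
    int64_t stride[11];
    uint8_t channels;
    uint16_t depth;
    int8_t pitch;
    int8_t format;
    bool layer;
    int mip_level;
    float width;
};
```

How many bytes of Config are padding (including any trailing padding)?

stride at 0 (size 88, align 8) → ends 88
channels at 88 (size 1, align 1) → ends 89
pad 1 to align 2 for depth
depth at 90 (size 2, align 2) → ends 92
pitch at 92 (size 1, align 1) → ends 93
format at 93 (size 1, align 1) → ends 94
layer at 94 (size 1, align 1) → ends 95
pad 1 to align 4 for mip_level
mip_level at 96 (size 4, align 4) → ends 100
width at 100 (size 4, align 4) → ends 104
total 104 bytes, alignment 8
data bytes 102, size 104 → padding 2

2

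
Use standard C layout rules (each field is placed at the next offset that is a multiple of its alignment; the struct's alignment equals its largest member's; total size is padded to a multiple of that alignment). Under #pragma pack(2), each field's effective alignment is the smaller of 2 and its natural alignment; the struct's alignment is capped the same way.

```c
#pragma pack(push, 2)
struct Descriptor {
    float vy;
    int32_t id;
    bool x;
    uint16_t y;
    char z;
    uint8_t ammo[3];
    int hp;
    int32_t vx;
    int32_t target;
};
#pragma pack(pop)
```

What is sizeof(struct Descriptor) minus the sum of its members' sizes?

1

@0: vy [4B, align 2] → 4
@4: id [4B, align 2] → 8
@8: x [1B, align 1] → 9
+1 pad (align 2)
@10: y [2B, align 2] → 12
@12: z [1B, align 1] → 13
@13: ammo [3B, align 1] → 16
@16: hp [4B, align 2] → 20
@20: vx [4B, align 2] → 24
@24: target [4B, align 2] → 28
size 28, align 2
data bytes 27, size 28 → padding 1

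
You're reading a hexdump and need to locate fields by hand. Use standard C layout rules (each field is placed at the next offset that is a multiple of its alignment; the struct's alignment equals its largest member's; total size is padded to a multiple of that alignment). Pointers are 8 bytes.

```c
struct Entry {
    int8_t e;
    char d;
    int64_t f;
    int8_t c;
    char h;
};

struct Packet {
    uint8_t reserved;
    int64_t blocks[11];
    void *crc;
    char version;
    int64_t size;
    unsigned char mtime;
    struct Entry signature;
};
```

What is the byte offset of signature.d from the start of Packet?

129

Entry: 0..1  e  (1B, 1-aligned); 1..2  d  (1B, 1-aligned); 2..8  -- padding (6B); 8..16  f  (8B, 8-aligned); 16..17  c  (1B, 1-aligned); 17..18  h  (1B, 1-aligned); 18..24  -- tail padding (6B); sizeof = 24, alignof = 8
0..1  reserved  (1B, 1-aligned)
1..8  -- padding (7B)
8..96  blocks  (88B, 8-aligned)
96..104  crc  (8B, 8-aligned)
104..105  version  (1B, 1-aligned)
105..112  -- padding (7B)
112..120  size  (8B, 8-aligned)
120..121  mtime  (1B, 1-aligned)
121..128  -- padding (7B)
128..152  signature  (24B, 8-aligned)
within Entry: d at 1
128 + 1 = 129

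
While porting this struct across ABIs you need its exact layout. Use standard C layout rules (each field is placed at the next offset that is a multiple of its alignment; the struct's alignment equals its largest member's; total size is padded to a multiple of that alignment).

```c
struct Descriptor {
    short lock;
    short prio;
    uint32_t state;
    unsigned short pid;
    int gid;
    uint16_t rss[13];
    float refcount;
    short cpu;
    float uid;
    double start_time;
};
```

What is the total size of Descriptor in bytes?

64 bytes

0..2  lock  (2B, 2-aligned)
2..4  prio  (2B, 2-aligned)
4..8  state  (4B, 4-aligned)
8..10  pid  (2B, 2-aligned)
10..12  -- padding (2B)
12..16  gid  (4B, 4-aligned)
16..42  rss  (26B, 2-aligned)
42..44  -- padding (2B)
44..48  refcount  (4B, 4-aligned)
48..50  cpu  (2B, 2-aligned)
50..52  -- padding (2B)
52..56  uid  (4B, 4-aligned)
56..64  start_time  (8B, 8-aligned)
sizeof = 64, alignof = 8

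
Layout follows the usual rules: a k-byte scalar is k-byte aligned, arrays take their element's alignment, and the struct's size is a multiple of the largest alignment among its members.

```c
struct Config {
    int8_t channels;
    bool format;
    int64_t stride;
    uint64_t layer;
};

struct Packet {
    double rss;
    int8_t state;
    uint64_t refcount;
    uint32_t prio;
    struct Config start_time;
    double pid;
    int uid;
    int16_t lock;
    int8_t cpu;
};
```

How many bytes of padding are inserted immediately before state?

Config: channels at 0 (size 1, align 1) → ends 1; format at 1 (size 1, align 1) → ends 2; pad 6 to align 8 for stride; stride at 8 (size 8, align 8) → ends 16; layer at 16 (size 8, align 8) → ends 24; total 24 bytes, alignment 8
rss at 0 (size 8, align 8) → ends 8
state at 8 (size 1, align 1) → ends 9

0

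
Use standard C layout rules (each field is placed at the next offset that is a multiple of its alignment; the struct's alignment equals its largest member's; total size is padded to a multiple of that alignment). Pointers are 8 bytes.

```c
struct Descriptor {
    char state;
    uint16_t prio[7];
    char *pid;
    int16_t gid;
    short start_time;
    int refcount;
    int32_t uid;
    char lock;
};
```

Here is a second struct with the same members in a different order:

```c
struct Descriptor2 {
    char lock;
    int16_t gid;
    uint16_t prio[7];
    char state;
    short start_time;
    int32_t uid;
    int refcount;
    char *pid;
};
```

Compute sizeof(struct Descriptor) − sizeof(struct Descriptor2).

0..1  state  (1B, 1-aligned)
1..2  -- padding (1B)
2..16  prio  (14B, 2-aligned)
16..24  pid  (8B, 8-aligned)
24..26  gid  (2B, 2-aligned)
26..28  start_time  (2B, 2-aligned)
28..32  refcount  (4B, 4-aligned)
32..36  uid  (4B, 4-aligned)
36..37  lock  (1B, 1-aligned)
37..40  -- tail padding (3B)
sizeof = 40, alignof = 8
— Descriptor2 —
0..1  lock  (1B, 1-aligned)
1..2  -- padding (1B)
2..4  gid  (2B, 2-aligned)
4..18  prio  (14B, 2-aligned)
18..19  state  (1B, 1-aligned)
19..20  -- padding (1B)
20..22  start_time  (2B, 2-aligned)
22..24  -- padding (2B)
24..28  uid  (4B, 4-aligned)
28..32  refcount  (4B, 4-aligned)
32..40  pid  (8B, 8-aligned)
sizeof = 40, alignof = 8
40 − 40 = 0

0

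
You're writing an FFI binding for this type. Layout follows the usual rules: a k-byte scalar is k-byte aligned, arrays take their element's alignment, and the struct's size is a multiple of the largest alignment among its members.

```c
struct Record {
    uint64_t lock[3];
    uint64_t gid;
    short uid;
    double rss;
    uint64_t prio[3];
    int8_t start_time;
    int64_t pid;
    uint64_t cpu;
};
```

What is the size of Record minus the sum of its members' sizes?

@0: lock [24B, align 8] → 24
@24: gid [8B, align 8] → 32
@32: uid [2B, align 2] → 34
+6 pad (align 8)
@40: rss [8B, align 8] → 48
@48: prio [24B, align 8] → 72
@72: start_time [1B, align 1] → 73
+7 pad (align 8)
@80: pid [8B, align 8] → 88
@88: cpu [8B, align 8] → 96
size 96, align 8
data bytes 83, size 96 → padding 13

13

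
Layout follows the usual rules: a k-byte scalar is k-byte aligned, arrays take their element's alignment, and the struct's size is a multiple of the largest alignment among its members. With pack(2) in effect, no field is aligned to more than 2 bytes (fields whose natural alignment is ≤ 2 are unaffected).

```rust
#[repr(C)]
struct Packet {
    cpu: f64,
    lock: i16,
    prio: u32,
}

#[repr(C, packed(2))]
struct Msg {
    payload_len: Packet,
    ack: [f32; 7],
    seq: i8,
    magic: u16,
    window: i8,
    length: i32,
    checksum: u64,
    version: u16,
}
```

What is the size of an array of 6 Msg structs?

384

Packet: @0: cpu [8B, align 8] → 8; @8: lock [2B, align 2] → 10; +2 pad (align 4); @12: prio [4B, align 4] → 16; size 16, align 8
@0: payload_len [16B, align 2] → 16
@16: ack [28B, align 2] → 44
@44: seq [1B, align 1] → 45
+1 pad (align 2)
@46: magic [2B, align 2] → 48
@48: window [1B, align 1] → 49
+1 pad (align 2)
@50: length [4B, align 2] → 54
@54: checksum [8B, align 2] → 62
@62: version [2B, align 2] → 64
size 64, align 2
array of 6: 6 × 64 = 384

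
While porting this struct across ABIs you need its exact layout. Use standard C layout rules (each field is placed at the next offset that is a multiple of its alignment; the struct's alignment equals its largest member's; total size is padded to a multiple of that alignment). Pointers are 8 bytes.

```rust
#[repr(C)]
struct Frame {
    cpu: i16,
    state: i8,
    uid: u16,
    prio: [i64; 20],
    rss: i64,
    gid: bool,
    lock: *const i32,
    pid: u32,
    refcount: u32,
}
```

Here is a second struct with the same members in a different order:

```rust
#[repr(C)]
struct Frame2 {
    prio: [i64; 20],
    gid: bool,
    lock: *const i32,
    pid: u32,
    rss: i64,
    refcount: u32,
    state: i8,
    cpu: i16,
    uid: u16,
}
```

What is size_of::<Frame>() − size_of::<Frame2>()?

@0: cpu [2B, align 2] → 2
@2: state [1B, align 1] → 3
+1 pad (align 2)
@4: uid [2B, align 2] → 6
+2 pad (align 8)
@8: prio [160B, align 8] → 168
@168: rss [8B, align 8] → 176
@176: gid [1B, align 1] → 177
+7 pad (align 8)
@184: lock [8B, align 8] → 192
@192: pid [4B, align 4] → 196
@196: refcount [4B, align 4] → 200
size 200, align 8
— Frame2 —
@0: prio [160B, align 8] → 160
@160: gid [1B, align 1] → 161
+7 pad (align 8)
@168: lock [8B, align 8] → 176
@176: pid [4B, align 4] → 180
+4 pad (align 8)
@184: rss [8B, align 8] → 192
@192: refcount [4B, align 4] → 196
@196: state [1B, align 1] → 197
+1 pad (align 2)
@198: cpu [2B, align 2] → 200
@200: uid [2B, align 2] → 202
+6 tail pad (align 8)
size 208, align 8
200 − 208 = -8

-8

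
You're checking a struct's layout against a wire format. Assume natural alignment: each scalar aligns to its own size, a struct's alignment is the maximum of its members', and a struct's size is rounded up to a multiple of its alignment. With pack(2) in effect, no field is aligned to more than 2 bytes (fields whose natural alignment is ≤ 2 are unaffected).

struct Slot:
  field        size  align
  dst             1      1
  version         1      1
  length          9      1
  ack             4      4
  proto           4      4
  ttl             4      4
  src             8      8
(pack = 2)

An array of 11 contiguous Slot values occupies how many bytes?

0..1  dst  (1B, 1-aligned)
1..2  version  (1B, 1-aligned)
2..11  length  (9B, 1-aligned)
11..12  -- padding (1B)
12..16  ack  (4B, 2-aligned)
16..20  proto  (4B, 2-aligned)
20..24  ttl  (4B, 2-aligned)
24..32  src  (8B, 2-aligned)
sizeof = 32, alignof = 2
array of 11: 11 × 32 = 352

352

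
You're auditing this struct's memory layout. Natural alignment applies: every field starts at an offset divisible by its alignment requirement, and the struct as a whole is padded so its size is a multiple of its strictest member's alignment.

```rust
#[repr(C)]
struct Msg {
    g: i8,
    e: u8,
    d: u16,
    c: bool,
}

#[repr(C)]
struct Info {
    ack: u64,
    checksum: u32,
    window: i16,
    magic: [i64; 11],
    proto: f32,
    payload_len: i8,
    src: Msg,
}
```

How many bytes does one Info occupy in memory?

120 bytes

Msg: g at 0 (size 1, align 1) → ends 1; e at 1 (size 1, align 1) → ends 2; d at 2 (size 2, align 2) → ends 4; c at 4 (size 1, align 1) → ends 5; tail pad 1 to reach multiple of 2; total 6 bytes, alignment 2
ack at 0 (size 8, align 8) → ends 8
checksum at 8 (size 4, align 4) → ends 12
window at 12 (size 2, align 2) → ends 14
pad 2 to align 8 for magic
magic at 16 (size 88, align 8) → ends 104
proto at 104 (size 4, align 4) → ends 108
payload_len at 108 (size 1, align 1) → ends 109
pad 1 to align 2 for src
src at 110 (size 6, align 2) → ends 116
tail pad 4 to reach multiple of 8
total 120 bytes, alignment 8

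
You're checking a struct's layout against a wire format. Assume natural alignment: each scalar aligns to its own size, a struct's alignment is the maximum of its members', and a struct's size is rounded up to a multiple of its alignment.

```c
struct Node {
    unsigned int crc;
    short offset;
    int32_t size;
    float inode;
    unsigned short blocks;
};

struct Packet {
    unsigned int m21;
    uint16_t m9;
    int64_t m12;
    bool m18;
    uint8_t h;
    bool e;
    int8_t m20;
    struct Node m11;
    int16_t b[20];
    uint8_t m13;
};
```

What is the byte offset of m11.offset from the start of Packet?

24

Node: @0: crc [4B, align 4] → 4; @4: offset [2B, align 2] → 6; +2 pad (align 4); @8: size [4B, align 4] → 12; @12: inode [4B, align 4] → 16; @16: blocks [2B, align 2] → 18; +2 tail pad (align 4); size 20, align 4
@0: m21 [4B, align 4] → 4
@4: m9 [2B, align 2] → 6
+2 pad (align 8)
@8: m12 [8B, align 8] → 16
@16: m18 [1B, align 1] → 17
@17: h [1B, align 1] → 18
@18: e [1B, align 1] → 19
@19: m20 [1B, align 1] → 20
@20: m11 [20B, align 4] → 40
within Node: offset at 4
20 + 4 = 24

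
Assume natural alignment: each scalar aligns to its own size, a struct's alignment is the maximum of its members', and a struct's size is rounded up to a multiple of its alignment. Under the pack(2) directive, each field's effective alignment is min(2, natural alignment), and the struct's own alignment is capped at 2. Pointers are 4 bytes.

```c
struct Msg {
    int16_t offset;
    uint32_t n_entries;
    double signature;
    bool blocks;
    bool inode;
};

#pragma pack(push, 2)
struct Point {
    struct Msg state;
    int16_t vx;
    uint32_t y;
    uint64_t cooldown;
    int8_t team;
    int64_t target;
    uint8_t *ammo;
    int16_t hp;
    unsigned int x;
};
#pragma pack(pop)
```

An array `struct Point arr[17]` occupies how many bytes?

Msg: offset at 0 (size 2, align 2) → ends 2; pad 2 to align 4 for n_entries; n_entries at 4 (size 4, align 4) → ends 8; signature at 8 (size 8, align 8) → ends 16; blocks at 16 (size 1, align 1) → ends 17; inode at 17 (size 1, align 1) → ends 18; tail pad 6 to reach multiple of 8; total 24 bytes, alignment 8
state at 0 (size 24, align 2) → ends 24
vx at 24 (size 2, align 2) → ends 26
y at 26 (size 4, align 2) → ends 30
cooldown at 30 (size 8, align 2) → ends 38
team at 38 (size 1, align 1) → ends 39
pad 1 to align 2 for target
target at 40 (size 8, align 2) → ends 48
ammo at 48 (size 4, align 2) → ends 52
hp at 52 (size 2, align 2) → ends 54
x at 54 (size 4, align 2) → ends 58
total 58 bytes, alignment 2
array of 17: 17 × 58 = 986

986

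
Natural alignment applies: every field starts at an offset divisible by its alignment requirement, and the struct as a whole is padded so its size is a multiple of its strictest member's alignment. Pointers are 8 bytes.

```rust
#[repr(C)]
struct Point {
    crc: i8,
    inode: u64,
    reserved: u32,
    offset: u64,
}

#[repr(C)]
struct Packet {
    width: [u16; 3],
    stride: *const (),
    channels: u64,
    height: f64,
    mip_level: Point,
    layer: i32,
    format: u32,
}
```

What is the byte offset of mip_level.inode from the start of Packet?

Point: 0..1  crc  (1B, 1-aligned); 1..8  -- padding (7B); 8..16  inode  (8B, 8-aligned); 16..20  reserved  (4B, 4-aligned); 20..24  -- padding (4B); 24..32  offset  (8B, 8-aligned); sizeof = 32, alignof = 8
0..6  width  (6B, 2-aligned)
6..8  -- padding (2B)
8..16  stride  (8B, 8-aligned)
16..24  channels  (8B, 8-aligned)
24..32  height  (8B, 8-aligned)
32..64  mip_level  (32B, 8-aligned)
within Point: inode at 8
32 + 8 = 40

40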